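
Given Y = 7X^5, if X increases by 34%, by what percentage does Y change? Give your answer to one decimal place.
332.0%

For Y = 7X^5:
If X → X(1 + 0.34)
Then Y → Y · (1 + 0.34)^5
     ≈ Y · 4.3204

Percentage change = ((1 + 0.34)^5 − 1) × 100% ≈ 332.0%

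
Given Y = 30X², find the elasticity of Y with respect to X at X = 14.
Elasticity = 2

Elasticity = (dY/dX) · (X/Y)

dY/dX = 60·X
At X = 14: dY/dX = 840, Y = 5880

Elasticity = 840 · (14 / 5880) = 2

Interpretation: for a small percentage change in X, the percentage change in Y is approximately 2.00 times as large.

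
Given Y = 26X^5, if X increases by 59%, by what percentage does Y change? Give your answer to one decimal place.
916.2%

For Y = 26X^5:
If X → X(1 + 0.59)
Then Y → Y · (1 + 0.59)^5
     ≈ Y · 10.1622

Percentage change = ((1 + 0.59)^5 − 1) × 100% ≈ 916.2%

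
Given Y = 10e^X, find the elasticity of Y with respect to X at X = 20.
Elasticity = 20

Elasticity = (dY/dX) · (X/Y)

dY/dX = 10·e^X
At X = 20: dY/dX = 10·e^20, Y = 10·e^20

Elasticity = (10·e^20) · (20 / (10·e^20)) = 20

Interpretation: for a small percentage change in X, the percentage change in Y is approximately 20.00 times as large.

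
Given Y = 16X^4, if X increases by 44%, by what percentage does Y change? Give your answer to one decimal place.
330.0%

For Y = 16X^4:
If X → X(1 + 0.44)
Then Y → Y · (1 + 0.44)^4
     ≈ Y · 4.2998

Percentage change = ((1 + 0.44)^4 − 1) × 100% ≈ 330.0%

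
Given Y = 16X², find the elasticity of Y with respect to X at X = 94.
Elasticity = 2

Elasticity = (dY/dX) · (X/Y)

dY/dX = 32·X
At X = 94: dY/dX = 3008, Y = 141376

Elasticity = 3008 · (94 / 141376) = 2

Interpretation: for a small percentage change in X, the percentage change in Y is approximately 2.00 times as large.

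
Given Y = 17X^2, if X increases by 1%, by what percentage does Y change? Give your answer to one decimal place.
2.0%

For Y = 17X^2:
If X → X(1 + 0.01)
Then Y → Y · (1 + 0.01)^2
     = Y · 1.0201

Percentage change = ((1 + 0.01)^2 − 1) × 100% ≈ 2.0%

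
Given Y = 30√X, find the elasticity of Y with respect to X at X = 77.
Elasticity = 1/2

Elasticity = (dY/dX) · (X/Y)

dY/dX = 15/√X
At X = 77: dY/dX = 15·√77/77, Y = 30·√77

Elasticity = (15·√77/77) · (77 / (30·√77)) = 1/2

Interpretation: for a small percentage change in X, the percentage change in Y is approximately 0.50 times as large.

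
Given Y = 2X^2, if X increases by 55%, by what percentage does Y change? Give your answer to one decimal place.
140.3%

For Y = 2X^2:
If X → X(1 + 0.55)
Then Y → Y · (1 + 0.55)^2
     = Y · 2.4025

Percentage change = ((1 + 0.55)^2 − 1) × 100% ≈ 140.3%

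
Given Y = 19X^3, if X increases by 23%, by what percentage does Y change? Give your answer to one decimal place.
86.1%

For Y = 19X^3:
If X → X(1 + 0.23)
Then Y → Y · (1 + 0.23)^3
     ≈ Y · 1.8609

Percentage change = ((1 + 0.23)^3 − 1) × 100% ≈ 86.1%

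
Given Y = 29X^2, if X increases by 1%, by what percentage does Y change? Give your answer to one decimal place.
2.0%

For Y = 29X^2:
If X → X(1 + 0.01)
Then Y → Y · (1 + 0.01)^2
     = Y · 1.0201

Percentage change = ((1 + 0.01)^2 − 1) × 100% ≈ 2.0%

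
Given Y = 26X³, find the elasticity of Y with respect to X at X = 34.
Elasticity = 3

Elasticity = (dY/dX) · (X/Y)

dY/dX = 78·X²
At X = 34: dY/dX = 90168, Y = 1021904

Elasticity = 90168 · (34 / 1021904) = 3

Interpretation: for a small percentage change in X, the percentage change in Y is approximately 3.00 times as large.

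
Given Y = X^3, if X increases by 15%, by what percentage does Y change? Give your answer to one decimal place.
52.1%

For Y = X^3:
If X → X(1 + 0.15)
Then Y → Y · (1 + 0.15)^3
     ≈ Y · 1.5209

Percentage change = ((1 + 0.15)^3 − 1) × 100% ≈ 52.1%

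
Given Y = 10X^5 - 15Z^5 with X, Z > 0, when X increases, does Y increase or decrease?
Y increases

Taking the partial derivative:
∂Y/∂X = 50X^4

∂Y/∂X = 50X^4 > 0 (assuming positive values)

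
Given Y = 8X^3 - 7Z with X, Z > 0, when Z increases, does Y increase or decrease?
Y decreases

Taking the partial derivative:
∂Y/∂Z = -7

∂Y/∂Z = -7 < 0 (assuming positive values)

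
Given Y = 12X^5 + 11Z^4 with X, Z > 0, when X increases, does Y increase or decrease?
Y increases

Taking the partial derivative:
∂Y/∂X = 60X^4

∂Y/∂X = 60X^4 > 0 (assuming positive values)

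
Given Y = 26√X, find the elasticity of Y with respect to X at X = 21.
Elasticity = 1/2

Elasticity = (dY/dX) · (X/Y)

dY/dX = 13/√X
At X = 21: dY/dX = 13·√21/21, Y = 26·√21

Elasticity = (13·√21/21) · (21 / (26·√21)) = 1/2

Interpretation: for a small percentage change in X, the percentage change in Y is approximately 0.50 times as large.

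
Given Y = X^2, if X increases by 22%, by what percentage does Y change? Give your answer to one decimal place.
48.8%

For Y = X^2:
If X → X(1 + 0.22)
Then Y → Y · (1 + 0.22)^2
     = Y · 1.4884

Percentage change = ((1 + 0.22)^2 − 1) × 100% ≈ 48.8%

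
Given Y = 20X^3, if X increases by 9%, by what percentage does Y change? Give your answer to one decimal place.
29.5%

For Y = 20X^3:
If X → X(1 + 0.09)
Then Y → Y · (1 + 0.09)^3
     ≈ Y · 1.2950

Percentage change = ((1 + 0.09)^3 − 1) × 100% ≈ 29.5%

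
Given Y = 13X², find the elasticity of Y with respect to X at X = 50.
Elasticity = 2

Elasticity = (dY/dX) · (X/Y)

dY/dX = 26·X
At X = 50: dY/dX = 1300, Y = 32500

Elasticity = 1300 · (50 / 32500) = 2

Interpretation: for a small percentage change in X, the percentage change in Y is approximately 2.00 times as large.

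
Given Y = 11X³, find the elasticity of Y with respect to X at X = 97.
Elasticity = 3

Elasticity = (dY/dX) · (X/Y)

dY/dX = 33·X²
At X = 97: dY/dX = 310497, Y = 10039403

Elasticity = 310497 · (97 / 10039403) = 3

Interpretation: for a small percentage change in X, the percentage change in Y is approximately 3.00 times as large.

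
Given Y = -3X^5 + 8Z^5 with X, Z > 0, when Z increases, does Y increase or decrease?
Y increases

Taking the partial derivative:
∂Y/∂Z = 40Z^4

∂Y/∂Z = 40Z^4 > 0 (assuming positive values)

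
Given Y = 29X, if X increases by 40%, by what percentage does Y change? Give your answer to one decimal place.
40.0%

For Y = 29X:
If X → X(1 + 0.4)
Then Y → Y · (1 + 0.4)^1
     = Y · 1.4000

Percentage change = ((1 + 0.4)^1 − 1) × 100% = 40.0%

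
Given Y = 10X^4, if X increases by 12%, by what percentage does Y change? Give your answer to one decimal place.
57.4%

For Y = 10X^4:
If X → X(1 + 0.12)
Then Y → Y · (1 + 0.12)^4
     ≈ Y · 1.5735

Percentage change = ((1 + 0.12)^4 − 1) × 100% ≈ 57.4%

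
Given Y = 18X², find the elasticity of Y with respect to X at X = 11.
Elasticity = 2

Elasticity = (dY/dX) · (X/Y)

dY/dX = 36·X
At X = 11: dY/dX = 396, Y = 2178

Elasticity = 396 · (11 / 2178) = 2

Interpretation: for a small percentage change in X, the percentage change in Y is approximately 2.00 times as large.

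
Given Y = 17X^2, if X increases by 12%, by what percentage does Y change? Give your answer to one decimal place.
25.4%

For Y = 17X^2:
If X → X(1 + 0.12)
Then Y → Y · (1 + 0.12)^2
     = Y · 1.2544

Percentage change = ((1 + 0.12)^2 − 1) × 100% ≈ 25.4%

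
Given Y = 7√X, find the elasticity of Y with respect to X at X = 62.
Elasticity = 1/2

Elasticity = (dY/dX) · (X/Y)

dY/dX = 7/(2·√X)
At X = 62: dY/dX = 7·√62/124, Y = 7·√62

Elasticity = (7·√62/124) · (62 / (7·√62)) = 1/2

Interpretation: for a small percentage change in X, the percentage change in Y is approximately 0.50 times as large.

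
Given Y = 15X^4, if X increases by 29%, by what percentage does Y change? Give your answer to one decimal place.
176.9%

For Y = 15X^4:
If X → X(1 + 0.29)
Then Y → Y · (1 + 0.29)^4
     ≈ Y · 2.7692

Percentage change = ((1 + 0.29)^4 − 1) × 100% ≈ 176.9%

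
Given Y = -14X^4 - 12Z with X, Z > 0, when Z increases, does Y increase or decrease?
Y decreases

Taking the partial derivative:
∂Y/∂Z = -12

∂Y/∂Z = -12 < 0 (assuming positive values)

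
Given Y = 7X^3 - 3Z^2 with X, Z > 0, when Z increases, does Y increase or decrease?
Y decreases

Taking the partial derivative:
∂Y/∂Z = -6Z

∂Y/∂Z = -6Z < 0 (assuming positive values)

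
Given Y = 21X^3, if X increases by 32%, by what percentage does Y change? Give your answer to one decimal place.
130.0%

For Y = 21X^3:
If X → X(1 + 0.32)
Then Y → Y · (1 + 0.32)^3
     ≈ Y · 2.3000

Percentage change = ((1 + 0.32)^3 − 1) × 100% ≈ 130.0%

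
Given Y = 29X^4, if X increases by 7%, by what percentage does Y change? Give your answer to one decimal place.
31.1%

For Y = 29X^4:
If X → X(1 + 0.07)
Then Y → Y · (1 + 0.07)^4
     ≈ Y · 1.3108

Percentage change = ((1 + 0.07)^4 − 1) × 100% ≈ 31.1%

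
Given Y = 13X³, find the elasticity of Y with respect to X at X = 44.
Elasticity = 3

Elasticity = (dY/dX) · (X/Y)

dY/dX = 39·X²
At X = 44: dY/dX = 75504, Y = 1107392

Elasticity = 75504 · (44 / 1107392) = 3

Interpretation: for a small percentage change in X, the percentage change in Y is approximately 3.00 times as large.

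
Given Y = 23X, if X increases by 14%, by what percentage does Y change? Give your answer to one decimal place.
14.0%

For Y = 23X:
If X → X(1 + 0.14)
Then Y → Y · (1 + 0.14)^1
     = Y · 1.1400

Percentage change = ((1 + 0.14)^1 − 1) × 100% = 14.0%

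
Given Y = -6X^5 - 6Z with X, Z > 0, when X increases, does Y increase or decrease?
Y decreases

Taking the partial derivative:
∂Y/∂X = -30X^4

∂Y/∂X = -30X^4 < 0 (assuming positive values)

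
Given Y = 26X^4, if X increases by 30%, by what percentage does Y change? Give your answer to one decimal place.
185.6%

For Y = 26X^4:
If X → X(1 + 0.3)
Then Y → Y · (1 + 0.3)^4
     = Y · 2.8561

Percentage change = ((1 + 0.3)^4 − 1) × 100% ≈ 185.6%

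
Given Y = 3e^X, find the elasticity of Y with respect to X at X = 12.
Elasticity = 12

Elasticity = (dY/dX) · (X/Y)

dY/dX = 3·e^X
At X = 12: dY/dX = 3·e^12, Y = 3·e^12

Elasticity = (3·e^12) · (12 / (3·e^12)) = 12

Interpretation: for a small percentage change in X, the percentage change in Y is approximately 12.00 times as large.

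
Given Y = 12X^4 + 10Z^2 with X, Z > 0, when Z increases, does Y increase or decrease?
Y increases

Taking the partial derivative:
∂Y/∂Z = 20Z

∂Y/∂Z = 20Z > 0 (assuming positive values)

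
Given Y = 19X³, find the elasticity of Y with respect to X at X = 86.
Elasticity = 3

Elasticity = (dY/dX) · (X/Y)

dY/dX = 57·X²
At X = 86: dY/dX = 421572, Y = 12085064

Elasticity = 421572 · (86 / 12085064) = 3

Interpretation: for a small percentage change in X, the percentage change in Y is approximately 3.00 times as large.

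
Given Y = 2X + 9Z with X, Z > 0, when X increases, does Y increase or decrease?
Y increases

Taking the partial derivative:
∂Y/∂X = 2

∂Y/∂X = 2 > 0 (assuming positive values)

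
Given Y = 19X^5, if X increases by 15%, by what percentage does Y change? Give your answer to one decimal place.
101.1%

For Y = 19X^5:
If X → X(1 + 0.15)
Then Y → Y · (1 + 0.15)^5
     ≈ Y · 2.0114

Percentage change = ((1 + 0.15)^5 − 1) × 100% ≈ 101.1%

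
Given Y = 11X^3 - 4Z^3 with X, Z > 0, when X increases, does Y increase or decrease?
Y increases

Taking the partial derivative:
∂Y/∂X = 33X^2

∂Y/∂X = 33X^2 > 0 (assuming positive values)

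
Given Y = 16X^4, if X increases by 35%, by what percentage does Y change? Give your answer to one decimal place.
232.2%

For Y = 16X^4:
If X → X(1 + 0.35)
Then Y → Y · (1 + 0.35)^4
     ≈ Y · 3.3215

Percentage change = ((1 + 0.35)^4 − 1) × 100% ≈ 232.2%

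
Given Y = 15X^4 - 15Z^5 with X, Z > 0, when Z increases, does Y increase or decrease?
Y decreases

Taking the partial derivative:
∂Y/∂Z = -75Z^4

∂Y/∂Z = -75Z^4 < 0 (assuming positive values)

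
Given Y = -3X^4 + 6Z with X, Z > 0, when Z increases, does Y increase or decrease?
Y increases

Taking the partial derivative:
∂Y/∂Z = 6

∂Y/∂Z = 6 > 0 (assuming positive values)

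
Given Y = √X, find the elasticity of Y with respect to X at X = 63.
Elasticity = 1/2

Elasticity = (dY/dX) · (X/Y)

dY/dX = 1/(2·√X)
At X = 63: dY/dX = √7/42, Y = 3·√7

Elasticity = (√7/42) · (63 / (3·√7)) = 1/2

Interpretation: for a small percentage change in X, the percentage change in Y is approximately 0.50 times as large.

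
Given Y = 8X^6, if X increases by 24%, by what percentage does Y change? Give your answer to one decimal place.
263.5%

For Y = 8X^6:
If X → X(1 + 0.24)
Then Y → Y · (1 + 0.24)^6
     ≈ Y · 3.6352

Percentage change = ((1 + 0.24)^6 − 1) × 100% ≈ 263.5%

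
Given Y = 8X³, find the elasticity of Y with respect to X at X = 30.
Elasticity = 3

Elasticity = (dY/dX) · (X/Y)

dY/dX = 24·X²
At X = 30: dY/dX = 21600, Y = 216000

Elasticity = 21600 · (30 / 216000) = 3

Interpretation: for a small percentage change in X, the percentage change in Y is approximately 3.00 times as large.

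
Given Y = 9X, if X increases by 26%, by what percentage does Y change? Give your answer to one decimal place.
26.0%

For Y = 9X:
If X → X(1 + 0.26)
Then Y → Y · (1 + 0.26)^1
     = Y · 1.2600

Percentage change = ((1 + 0.26)^1 − 1) × 100% = 26.0%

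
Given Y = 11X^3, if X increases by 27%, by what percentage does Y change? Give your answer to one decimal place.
104.8%

For Y = 11X^3:
If X → X(1 + 0.27)
Then Y → Y · (1 + 0.27)^3
     ≈ Y · 2.0484

Percentage change = ((1 + 0.27)^3 − 1) × 100% ≈ 104.8%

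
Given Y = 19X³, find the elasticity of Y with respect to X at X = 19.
Elasticity = 3

Elasticity = (dY/dX) · (X/Y)

dY/dX = 57·X²
At X = 19: dY/dX = 20577, Y = 130321

Elasticity = 20577 · (19 / 130321) = 3

Interpretation: for a small percentage change in X, the percentage change in Y is approximately 3.00 times as large.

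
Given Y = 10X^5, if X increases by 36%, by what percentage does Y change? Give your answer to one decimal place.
365.3%

For Y = 10X^5:
If X → X(1 + 0.36)
Then Y → Y · (1 + 0.36)^5
     ≈ Y · 4.6526

Percentage change = ((1 + 0.36)^5 − 1) × 100% ≈ 365.3%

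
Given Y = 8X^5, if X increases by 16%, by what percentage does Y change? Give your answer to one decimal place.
110.0%

For Y = 8X^5:
If X → X(1 + 0.16)
Then Y → Y · (1 + 0.16)^5
     ≈ Y · 2.1003

Percentage change = ((1 + 0.16)^5 − 1) × 100% ≈ 110.0%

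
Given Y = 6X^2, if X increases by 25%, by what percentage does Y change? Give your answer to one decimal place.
56.3%

For Y = 6X^2:
If X → X(1 + 0.25)
Then Y → Y · (1 + 0.25)^2
     = Y · 1.5625

Percentage change = ((1 + 0.25)^2 − 1) × 100% ≈ 56.3%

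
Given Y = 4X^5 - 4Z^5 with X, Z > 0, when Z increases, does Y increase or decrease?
Y decreases

Taking the partial derivative:
∂Y/∂Z = -20Z^4

∂Y/∂Z = -20Z^4 < 0 (assuming positive values)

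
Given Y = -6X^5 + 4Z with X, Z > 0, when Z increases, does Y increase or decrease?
Y increases

Taking the partial derivative:
∂Y/∂Z = 4

∂Y/∂Z = 4 > 0 (assuming positive values)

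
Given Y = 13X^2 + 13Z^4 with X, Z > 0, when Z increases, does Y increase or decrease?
Y increases

Taking the partial derivative:
∂Y/∂Z = 52Z^3

∂Y/∂Z = 52Z^3 > 0 (assuming positive values)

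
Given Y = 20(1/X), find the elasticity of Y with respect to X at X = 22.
Elasticity = -1

Elasticity = (dY/dX) · (X/Y)

dY/dX = -20/X²
At X = 22: dY/dX = -5/121, Y = 10/11

Elasticity = (-5/121) · (22 / (10/11)) = -1

Interpretation: for a small percentage change in X, the percentage change in Y is approximately -1.00 times as large.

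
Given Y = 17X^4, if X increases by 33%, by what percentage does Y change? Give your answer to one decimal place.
212.9%

For Y = 17X^4:
If X → X(1 + 0.33)
Then Y → Y · (1 + 0.33)^4
     ≈ Y · 3.1290

Percentage change = ((1 + 0.33)^4 − 1) × 100% ≈ 212.9%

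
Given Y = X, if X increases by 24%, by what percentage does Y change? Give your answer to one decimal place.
24.0%

For Y = X:
If X → X(1 + 0.24)
Then Y → Y · (1 + 0.24)^1
     = Y · 1.2400

Percentage change = ((1 + 0.24)^1 − 1) × 100% = 24.0%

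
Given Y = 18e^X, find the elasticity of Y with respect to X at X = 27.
Elasticity = 27

Elasticity = (dY/dX) · (X/Y)

dY/dX = 18·e^X
At X = 27: dY/dX = 18·e^27, Y = 18·e^27

Elasticity = (18·e^27) · (27 / (18·e^27)) = 27

Interpretation: for a small percentage change in X, the percentage change in Y is approximately 27.00 times as large.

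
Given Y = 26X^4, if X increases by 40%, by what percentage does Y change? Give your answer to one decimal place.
284.2%

For Y = 26X^4:
If X → X(1 + 0.4)
Then Y → Y · (1 + 0.4)^4
     = Y · 3.8416

Percentage change = ((1 + 0.4)^4 − 1) × 100% ≈ 284.2%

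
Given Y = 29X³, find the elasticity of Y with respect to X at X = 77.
Elasticity = 3

Elasticity = (dY/dX) · (X/Y)

dY/dX = 87·X²
At X = 77: dY/dX = 515823, Y = 13239457

Elasticity = 515823 · (77 / 13239457) = 3

Interpretation: for a small percentage change in X, the percentage change in Y is approximately 3.00 times as large.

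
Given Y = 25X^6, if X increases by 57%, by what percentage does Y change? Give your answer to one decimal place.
1397.6%

For Y = 25X^6:
If X → X(1 + 0.57)
Then Y → Y · (1 + 0.57)^6
     ≈ Y · 14.9761

Percentage change = ((1 + 0.57)^6 − 1) × 100% ≈ 1397.6%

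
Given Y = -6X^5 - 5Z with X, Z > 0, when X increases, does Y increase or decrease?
Y decreases

Taking the partial derivative:
∂Y/∂X = -30X^4

∂Y/∂X = -30X^4 < 0 (assuming positive values)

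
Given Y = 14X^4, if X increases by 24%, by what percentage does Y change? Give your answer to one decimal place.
136.4%

For Y = 14X^4:
If X → X(1 + 0.24)
Then Y → Y · (1 + 0.24)^4
     ≈ Y · 2.3642

Percentage change = ((1 + 0.24)^4 − 1) × 100% ≈ 136.4%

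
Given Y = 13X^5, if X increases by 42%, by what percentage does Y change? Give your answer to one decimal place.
477.4%

For Y = 13X^5:
If X → X(1 + 0.42)
Then Y → Y · (1 + 0.42)^5
     ≈ Y · 5.7735

Percentage change = ((1 + 0.42)^5 − 1) × 100% ≈ 477.4%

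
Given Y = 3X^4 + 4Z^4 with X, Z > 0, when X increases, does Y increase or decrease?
Y increases

Taking the partial derivative:
∂Y/∂X = 12X^3

∂Y/∂X = 12X^3 > 0 (assuming positive values)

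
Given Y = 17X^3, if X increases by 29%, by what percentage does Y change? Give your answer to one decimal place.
114.7%

For Y = 17X^3:
If X → X(1 + 0.29)
Then Y → Y · (1 + 0.29)^3
     ≈ Y · 2.1467

Percentage change = ((1 + 0.29)^3 − 1) × 100% ≈ 114.7%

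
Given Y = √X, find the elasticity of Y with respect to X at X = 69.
Elasticity = 1/2

Elasticity = (dY/dX) · (X/Y)

dY/dX = 1/(2·√X)
At X = 69: dY/dX = √69/138, Y = √69

Elasticity = (√69/138) · (69 / (√69)) = 1/2

Interpretation: for a small percentage change in X, the percentage change in Y is approximately 0.50 times as large.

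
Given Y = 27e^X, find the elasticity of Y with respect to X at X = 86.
Elasticity = 86

Elasticity = (dY/dX) · (X/Y)

dY/dX = 27·e^X
At X = 86: dY/dX = 27·e^86, Y = 27·e^86

Elasticity = (27·e^86) · (86 / (27·e^86)) = 86

Interpretation: for a small percentage change in X, the percentage change in Y is approximately 86.00 times as large.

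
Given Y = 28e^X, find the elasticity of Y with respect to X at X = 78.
Elasticity = 78

Elasticity = (dY/dX) · (X/Y)

dY/dX = 28·e^X
At X = 78: dY/dX = 28·e^78, Y = 28·e^78

Elasticity = (28·e^78) · (78 / (28·e^78)) = 78

Interpretation: for a small percentage change in X, the percentage change in Y is approximately 78.00 times as large.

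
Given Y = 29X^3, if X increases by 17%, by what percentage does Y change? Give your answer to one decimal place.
60.2%

For Y = 29X^3:
If X → X(1 + 0.17)
Then Y → Y · (1 + 0.17)^3
     ≈ Y · 1.6016

Percentage change = ((1 + 0.17)^3 − 1) × 100% ≈ 60.2%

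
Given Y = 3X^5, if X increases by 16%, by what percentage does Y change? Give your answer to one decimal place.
110.0%

For Y = 3X^5:
If X → X(1 + 0.16)
Then Y → Y · (1 + 0.16)^5
     ≈ Y · 2.1003

Percentage change = ((1 + 0.16)^5 − 1) × 100% ≈ 110.0%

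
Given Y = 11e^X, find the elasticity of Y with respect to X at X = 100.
Elasticity = 100

Elasticity = (dY/dX) · (X/Y)

dY/dX = 11·e^X
At X = 100: dY/dX = 11·e^100, Y = 11·e^100

Elasticity = (11·e^100) · (100 / (11·e^100)) = 100

Interpretation: for a small percentage change in X, the percentage change in Y is approximately 100.00 times as large.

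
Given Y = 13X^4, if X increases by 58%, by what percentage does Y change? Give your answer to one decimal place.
523.2%

For Y = 13X^4:
If X → X(1 + 0.58)
Then Y → Y · (1 + 0.58)^4
     ≈ Y · 6.2320

Percentage change = ((1 + 0.58)^4 − 1) × 100% ≈ 523.2%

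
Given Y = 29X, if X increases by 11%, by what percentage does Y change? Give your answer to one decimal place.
11.0%

For Y = 29X:
If X → X(1 + 0.11)
Then Y → Y · (1 + 0.11)^1
     = Y · 1.1100

Percentage change = ((1 + 0.11)^1 − 1) × 100% = 11.0%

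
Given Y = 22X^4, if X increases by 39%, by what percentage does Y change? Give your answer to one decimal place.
273.3%

For Y = 22X^4:
If X → X(1 + 0.39)
Then Y → Y · (1 + 0.39)^4
     ≈ Y · 3.7330

Percentage change = ((1 + 0.39)^4 − 1) × 100% ≈ 273.3%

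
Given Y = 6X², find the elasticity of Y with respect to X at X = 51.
Elasticity = 2

Elasticity = (dY/dX) · (X/Y)

dY/dX = 12·X
At X = 51: dY/dX = 612, Y = 15606

Elasticity = 612 · (51 / 15606) = 2

Interpretation: for a small percentage change in X, the percentage change in Y is approximately 2.00 times as large.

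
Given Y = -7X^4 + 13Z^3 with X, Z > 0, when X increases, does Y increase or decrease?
Y decreases

Taking the partial derivative:
∂Y/∂X = -28X^3

∂Y/∂X = -28X^3 < 0 (assuming positive values)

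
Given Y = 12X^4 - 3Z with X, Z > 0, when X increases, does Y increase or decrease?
Y increases

Taking the partial derivative:
∂Y/∂X = 48X^3

∂Y/∂X = 48X^3 > 0 (assuming positive values)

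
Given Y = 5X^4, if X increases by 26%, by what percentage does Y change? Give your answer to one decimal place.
152.0%

For Y = 5X^4:
If X → X(1 + 0.26)
Then Y → Y · (1 + 0.26)^4
     ≈ Y · 2.5205

Percentage change = ((1 + 0.26)^4 − 1) × 100% ≈ 152.0%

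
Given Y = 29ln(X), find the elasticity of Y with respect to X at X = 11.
Elasticity = 1/ln(11) ≈ 0.4170

Elasticity = (dY/dX) · (X/Y)

dY/dX = 29/X
At X = 11: dY/dX = 29/11, Y = 29·ln(11)

Elasticity = (29/11) · (11 / (29·ln(11))) = 1/ln(11) ≈ 0.4170

Interpretation: for a small percentage change in X, the percentage change in Y is approximately 0.42 times as large.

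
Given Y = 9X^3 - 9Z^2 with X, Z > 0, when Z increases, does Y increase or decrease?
Y decreases

Taking the partial derivative:
∂Y/∂Z = -18Z

∂Y/∂Z = -18Z < 0 (assuming positive values)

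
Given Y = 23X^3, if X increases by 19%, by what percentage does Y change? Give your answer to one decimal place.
68.5%

For Y = 23X^3:
If X → X(1 + 0.19)
Then Y → Y · (1 + 0.19)^3
     ≈ Y · 1.6852

Percentage change = ((1 + 0.19)^3 − 1) × 100% ≈ 68.5%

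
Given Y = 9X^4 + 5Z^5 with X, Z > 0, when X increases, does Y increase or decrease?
Y increases

Taking the partial derivative:
∂Y/∂X = 36X^3

∂Y/∂X = 36X^3 > 0 (assuming positive values)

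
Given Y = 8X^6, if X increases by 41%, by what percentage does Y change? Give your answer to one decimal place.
685.8%

For Y = 8X^6:
If X → X(1 + 0.41)
Then Y → Y · (1 + 0.41)^6
     ≈ Y · 7.8580

Percentage change = ((1 + 0.41)^6 − 1) × 100% ≈ 685.8%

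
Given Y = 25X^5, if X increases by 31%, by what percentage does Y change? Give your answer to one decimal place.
285.8%

For Y = 25X^5:
If X → X(1 + 0.31)
Then Y → Y · (1 + 0.31)^5
     ≈ Y · 3.8579

Percentage change = ((1 + 0.31)^5 − 1) × 100% ≈ 285.8%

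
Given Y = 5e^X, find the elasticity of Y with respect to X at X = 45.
Elasticity = 45

Elasticity = (dY/dX) · (X/Y)

dY/dX = 5·e^X
At X = 45: dY/dX = 5·e^45, Y = 5·e^45

Elasticity = (5·e^45) · (45 / (5·e^45)) = 45

Interpretation: for a small percentage change in X, the percentage change in Y is approximately 45.00 times as large.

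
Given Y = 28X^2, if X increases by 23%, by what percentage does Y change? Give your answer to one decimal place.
51.3%

For Y = 28X^2:
If X → X(1 + 0.23)
Then Y → Y · (1 + 0.23)^2
     = Y · 1.5129

Percentage change = ((1 + 0.23)^2 − 1) × 100% ≈ 51.3%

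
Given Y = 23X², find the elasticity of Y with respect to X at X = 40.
Elasticity = 2

Elasticity = (dY/dX) · (X/Y)

dY/dX = 46·X
At X = 40: dY/dX = 1840, Y = 36800

Elasticity = 1840 · (40 / 36800) = 2

Interpretation: for a small percentage change in X, the percentage change in Y is approximately 2.00 times as large.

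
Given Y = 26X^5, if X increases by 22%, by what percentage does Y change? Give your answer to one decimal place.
170.3%

For Y = 26X^5:
If X → X(1 + 0.22)
Then Y → Y · (1 + 0.22)^5
     ≈ Y · 2.7027

Percentage change = ((1 + 0.22)^5 − 1) × 100% ≈ 170.3%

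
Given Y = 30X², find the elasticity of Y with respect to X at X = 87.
Elasticity = 2

Elasticity = (dY/dX) · (X/Y)

dY/dX = 60·X
At X = 87: dY/dX = 5220, Y = 227070

Elasticity = 5220 · (87 / 227070) = 2

Interpretation: for a small percentage change in X, the percentage change in Y is approximately 2.00 times as large.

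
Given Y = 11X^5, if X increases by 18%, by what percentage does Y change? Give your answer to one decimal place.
128.8%

For Y = 11X^5:
If X → X(1 + 0.18)
Then Y → Y · (1 + 0.18)^5
     ≈ Y · 2.2878

Percentage change = ((1 + 0.18)^5 − 1) × 100% ≈ 128.8%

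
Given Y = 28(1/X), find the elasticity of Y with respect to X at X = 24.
Elasticity = -1

Elasticity = (dY/dX) · (X/Y)

dY/dX = -28/X²
At X = 24: dY/dX = -7/144, Y = 7/6

Elasticity = (-7/144) · (24 / (7/6)) = -1

Interpretation: for a small percentage change in X, the percentage change in Y is approximately -1.00 times as large.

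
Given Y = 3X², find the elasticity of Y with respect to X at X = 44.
Elasticity = 2

Elasticity = (dY/dX) · (X/Y)

dY/dX = 6·X
At X = 44: dY/dX = 264, Y = 5808

Elasticity = 264 · (44 / 5808) = 2

Interpretation: for a small percentage change in X, the percentage change in Y is approximately 2.00 times as large.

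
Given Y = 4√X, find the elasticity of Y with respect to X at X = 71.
Elasticity = 1/2

Elasticity = (dY/dX) · (X/Y)

dY/dX = 2/√X
At X = 71: dY/dX = 2·√71/71, Y = 4·√71

Elasticity = (2·√71/71) · (71 / (4·√71)) = 1/2

Interpretation: for a small percentage change in X, the percentage change in Y is approximately 0.50 times as large.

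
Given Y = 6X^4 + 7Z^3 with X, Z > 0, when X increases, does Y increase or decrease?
Y increases

Taking the partial derivative:
∂Y/∂X = 24X^3

∂Y/∂X = 24X^3 > 0 (assuming positive values)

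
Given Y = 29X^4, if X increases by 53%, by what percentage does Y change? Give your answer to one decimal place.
448.0%

For Y = 29X^4:
If X → X(1 + 0.53)
Then Y → Y · (1 + 0.53)^4
     ≈ Y · 5.4798

Percentage change = ((1 + 0.53)^4 − 1) × 100% ≈ 448.0%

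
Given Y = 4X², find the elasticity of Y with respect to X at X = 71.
Elasticity = 2

Elasticity = (dY/dX) · (X/Y)

dY/dX = 8·X
At X = 71: dY/dX = 568, Y = 20164

Elasticity = 568 · (71 / 20164) = 2

Interpretation: for a small percentage change in X, the percentage change in Y is approximately 2.00 times as large.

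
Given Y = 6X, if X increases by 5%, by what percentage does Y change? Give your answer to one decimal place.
5.0%

For Y = 6X:
If X → X(1 + 0.05)
Then Y → Y · (1 + 0.05)^1
     = Y · 1.0500

Percentage change = ((1 + 0.05)^1 − 1) × 100% = 5.0%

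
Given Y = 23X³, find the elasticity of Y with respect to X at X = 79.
Elasticity = 3

Elasticity = (dY/dX) · (X/Y)

dY/dX = 69·X²
At X = 79: dY/dX = 430629, Y = 11339897

Elasticity = 430629 · (79 / 11339897) = 3

Interpretation: for a small percentage change in X, the percentage change in Y is approximately 3.00 times as large.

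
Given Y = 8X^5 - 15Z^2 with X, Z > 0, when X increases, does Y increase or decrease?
Y increases

Taking the partial derivative:
∂Y/∂X = 40X^4

∂Y/∂X = 40X^4 > 0 (assuming positive values)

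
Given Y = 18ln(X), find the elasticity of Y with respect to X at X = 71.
Elasticity = 1/ln(71) ≈ 0.2346

Elasticity = (dY/dX) · (X/Y)

dY/dX = 18/X
At X = 71: dY/dX = 18/71, Y = 18·ln(71)

Elasticity = (18/71) · (71 / (18·ln(71))) = 1/ln(71) ≈ 0.2346

Interpretation: for a small percentage change in X, the percentage change in Y is approximately 0.23 times as large.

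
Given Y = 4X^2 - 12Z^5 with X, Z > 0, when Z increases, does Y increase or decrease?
Y decreases

Taking the partial derivative:
∂Y/∂Z = -60Z^4

∂Y/∂Z = -60Z^4 < 0 (assuming positive values)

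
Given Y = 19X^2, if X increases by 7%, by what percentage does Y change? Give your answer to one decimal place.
14.5%

For Y = 19X^2:
If X → X(1 + 0.07)
Then Y → Y · (1 + 0.07)^2
     = Y · 1.1449

Percentage change = ((1 + 0.07)^2 − 1) × 100% ≈ 14.5%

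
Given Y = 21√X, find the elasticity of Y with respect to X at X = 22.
Elasticity = 1/2

Elasticity = (dY/dX) · (X/Y)

dY/dX = 21/(2·√X)
At X = 22: dY/dX = 21·√22/44, Y = 21·√22

Elasticity = (21·√22/44) · (22 / (21·√22)) = 1/2

Interpretation: for a small percentage change in X, the percentage change in Y is approximately 0.50 times as large.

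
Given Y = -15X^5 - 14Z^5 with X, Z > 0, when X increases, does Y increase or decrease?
Y decreases

Taking the partial derivative:
∂Y/∂X = -75X^4

∂Y/∂X = -75X^4 < 0 (assuming positive values)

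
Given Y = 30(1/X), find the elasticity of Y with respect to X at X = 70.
Elasticity = -1

Elasticity = (dY/dX) · (X/Y)

dY/dX = -30/X²
At X = 70: dY/dX = -3/490, Y = 3/7

Elasticity = (-3/490) · (70 / (3/7)) = -1

Interpretation: for a small percentage change in X, the percentage change in Y is approximately -1.00 times as large.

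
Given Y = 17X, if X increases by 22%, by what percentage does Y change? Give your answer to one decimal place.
22.0%

For Y = 17X:
If X → X(1 + 0.22)
Then Y → Y · (1 + 0.22)^1
     = Y · 1.2200

Percentage change = ((1 + 0.22)^1 − 1) × 100% = 22.0%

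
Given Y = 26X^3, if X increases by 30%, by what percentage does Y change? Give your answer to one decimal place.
119.7%

For Y = 26X^3:
If X → X(1 + 0.3)
Then Y → Y · (1 + 0.3)^3
     = Y · 2.1970

Percentage change = ((1 + 0.3)^3 − 1) × 100% = 119.7%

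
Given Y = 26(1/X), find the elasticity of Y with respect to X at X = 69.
Elasticity = -1

Elasticity = (dY/dX) · (X/Y)

dY/dX = -26/X²
At X = 69: dY/dX = -26/4761, Y = 26/69

Elasticity = (-26/4761) · (69 / (26/69)) = -1

Interpretation: for a small percentage change in X, the percentage change in Y is approximately -1.00 times as large.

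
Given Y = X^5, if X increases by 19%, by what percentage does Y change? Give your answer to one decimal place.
138.6%

For Y = X^5:
If X → X(1 + 0.19)
Then Y → Y · (1 + 0.19)^5
     ≈ Y · 2.3864

Percentage change = ((1 + 0.19)^5 − 1) × 100% ≈ 138.6%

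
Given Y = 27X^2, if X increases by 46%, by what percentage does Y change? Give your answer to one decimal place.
113.2%

For Y = 27X^2:
If X → X(1 + 0.46)
Then Y → Y · (1 + 0.46)^2
     = Y · 2.1316

Percentage change = ((1 + 0.46)^2 − 1) × 100% ≈ 113.2%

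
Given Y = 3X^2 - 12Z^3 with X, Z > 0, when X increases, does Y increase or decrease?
Y increases

Taking the partial derivative:
∂Y/∂X = 6X

∂Y/∂X = 6X > 0 (assuming positive values)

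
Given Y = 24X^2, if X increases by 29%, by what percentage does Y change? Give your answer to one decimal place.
66.4%

For Y = 24X^2:
If X → X(1 + 0.29)
Then Y → Y · (1 + 0.29)^2
     = Y · 1.6641

Percentage change = ((1 + 0.29)^2 − 1) × 100% ≈ 66.4%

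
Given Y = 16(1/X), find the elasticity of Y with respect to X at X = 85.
Elasticity = -1

Elasticity = (dY/dX) · (X/Y)

dY/dX = -16/X²
At X = 85: dY/dX = -16/7225, Y = 16/85

Elasticity = (-16/7225) · (85 / (16/85)) = -1

Interpretation: for a small percentage change in X, the percentage change in Y is approximately -1.00 times as large.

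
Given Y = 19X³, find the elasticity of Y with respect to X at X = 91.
Elasticity = 3

Elasticity = (dY/dX) · (X/Y)

dY/dX = 57·X²
At X = 91: dY/dX = 472017, Y = 14317849

Elasticity = 472017 · (91 / 14317849) = 3

Interpretation: for a small percentage change in X, the percentage change in Y is approximately 3.00 times as large.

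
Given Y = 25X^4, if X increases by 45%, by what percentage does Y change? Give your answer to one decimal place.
342.1%

For Y = 25X^4:
If X → X(1 + 0.45)
Then Y → Y · (1 + 0.45)^4
     ≈ Y · 4.4205

Percentage change = ((1 + 0.45)^4 − 1) × 100% ≈ 342.1%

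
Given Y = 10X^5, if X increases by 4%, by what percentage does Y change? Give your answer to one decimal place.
21.7%

For Y = 10X^5:
If X → X(1 + 0.04)
Then Y → Y · (1 + 0.04)^5
     ≈ Y · 1.2167

Percentage change = ((1 + 0.04)^5 − 1) × 100% ≈ 21.7%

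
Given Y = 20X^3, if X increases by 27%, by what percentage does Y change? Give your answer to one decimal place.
104.8%

For Y = 20X^3:
If X → X(1 + 0.27)
Then Y → Y · (1 + 0.27)^3
     ≈ Y · 2.0484

Percentage change = ((1 + 0.27)^3 − 1) × 100% ≈ 104.8%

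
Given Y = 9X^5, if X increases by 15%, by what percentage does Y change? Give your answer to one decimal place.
101.1%

For Y = 9X^5:
If X → X(1 + 0.15)
Then Y → Y · (1 + 0.15)^5
     ≈ Y · 2.0114

Percentage change = ((1 + 0.15)^5 − 1) × 100% ≈ 101.1%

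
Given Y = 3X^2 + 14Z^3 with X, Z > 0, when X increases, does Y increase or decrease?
Y increases

Taking the partial derivative:
∂Y/∂X = 6X

∂Y/∂X = 6X > 0 (assuming positive values)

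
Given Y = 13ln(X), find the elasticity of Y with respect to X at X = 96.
Elasticity = 1/ln(96) ≈ 0.2191

Elasticity = (dY/dX) · (X/Y)

dY/dX = 13/X
At X = 96: dY/dX = 13/96, Y = 13·ln(96)

Elasticity = (13/96) · (96 / (13·ln(96))) = 1/ln(96) ≈ 0.2191

Interpretation: for a small percentage change in X, the percentage change in Y is approximately 0.22 times as large.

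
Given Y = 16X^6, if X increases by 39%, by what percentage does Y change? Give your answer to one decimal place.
621.3%

For Y = 16X^6:
If X → X(1 + 0.39)
Then Y → Y · (1 + 0.39)^6
     ≈ Y · 7.2125

Percentage change = ((1 + 0.39)^6 − 1) × 100% ≈ 621.3%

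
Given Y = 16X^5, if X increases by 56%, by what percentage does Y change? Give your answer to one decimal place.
823.9%

For Y = 16X^5:
If X → X(1 + 0.56)
Then Y → Y · (1 + 0.56)^5
     ≈ Y · 9.2390

Percentage change = ((1 + 0.56)^5 − 1) × 100% ≈ 823.9%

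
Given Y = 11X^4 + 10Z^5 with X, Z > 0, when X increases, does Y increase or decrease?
Y increases

Taking the partial derivative:
∂Y/∂X = 44X^3

∂Y/∂X = 44X^3 > 0 (assuming positive values)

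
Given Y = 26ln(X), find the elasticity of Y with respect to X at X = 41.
Elasticity = 1/ln(41) ≈ 0.2693

Elasticity = (dY/dX) · (X/Y)

dY/dX = 26/X
At X = 41: dY/dX = 26/41, Y = 26·ln(41)

Elasticity = (26/41) · (41 / (26·ln(41))) = 1/ln(41) ≈ 0.2693

Interpretation: for a small percentage change in X, the percentage change in Y is approximately 0.27 times as large.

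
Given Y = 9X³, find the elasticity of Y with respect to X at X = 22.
Elasticity = 3

Elasticity = (dY/dX) · (X/Y)

dY/dX = 27·X²
At X = 22: dY/dX = 13068, Y = 95832

Elasticity = 13068 · (22 / 95832) = 3

Interpretation: for a small percentage change in X, the percentage change in Y is approximately 3.00 times as large.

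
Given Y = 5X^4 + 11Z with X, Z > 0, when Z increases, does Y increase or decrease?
Y increases

Taking the partial derivative:
∂Y/∂Z = 11

∂Y/∂Z = 11 > 0 (assuming positive values)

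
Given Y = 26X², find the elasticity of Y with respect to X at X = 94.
Elasticity = 2

Elasticity = (dY/dX) · (X/Y)

dY/dX = 52·X
At X = 94: dY/dX = 4888, Y = 229736

Elasticity = 4888 · (94 / 229736) = 2

Interpretation: for a small percentage change in X, the percentage change in Y is approximately 2.00 times as large.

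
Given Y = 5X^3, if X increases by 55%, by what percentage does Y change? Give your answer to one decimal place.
272.4%

For Y = 5X^3:
If X → X(1 + 0.55)
Then Y → Y · (1 + 0.55)^3
     ≈ Y · 3.7239

Percentage change = ((1 + 0.55)^3 − 1) × 100% ≈ 272.4%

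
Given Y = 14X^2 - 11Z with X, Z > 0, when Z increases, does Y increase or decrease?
Y decreases

Taking the partial derivative:
∂Y/∂Z = -11

∂Y/∂Z = -11 < 0 (assuming positive values)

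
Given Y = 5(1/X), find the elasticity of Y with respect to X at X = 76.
Elasticity = -1

Elasticity = (dY/dX) · (X/Y)

dY/dX = -5/X²
At X = 76: dY/dX = -5/5776, Y = 5/76

Elasticity = (-5/5776) · (76 / (5/76)) = -1

Interpretation: for a small percentage change in X, the percentage change in Y is approximately -1.00 times as large.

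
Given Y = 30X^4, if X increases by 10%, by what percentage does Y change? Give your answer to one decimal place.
46.4%

For Y = 30X^4:
If X → X(1 + 0.1)
Then Y → Y · (1 + 0.1)^4
     = Y · 1.4641

Percentage change = ((1 + 0.1)^4 − 1) × 100% ≈ 46.4%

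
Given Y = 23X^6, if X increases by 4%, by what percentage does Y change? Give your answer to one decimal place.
26.5%

For Y = 23X^6:
If X → X(1 + 0.04)
Then Y → Y · (1 + 0.04)^6
     ≈ Y · 1.2653

Percentage change = ((1 + 0.04)^6 − 1) × 100% ≈ 26.5%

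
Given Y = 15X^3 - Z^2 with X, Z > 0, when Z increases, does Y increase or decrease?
Y decreases

Taking the partial derivative:
∂Y/∂Z = -2Z

∂Y/∂Z = -2Z < 0 (assuming positive values)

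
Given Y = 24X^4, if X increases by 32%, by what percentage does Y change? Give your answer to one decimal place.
203.6%

For Y = 24X^4:
If X → X(1 + 0.32)
Then Y → Y · (1 + 0.32)^4
     ≈ Y · 3.0360

Percentage change = ((1 + 0.32)^4 − 1) × 100% ≈ 203.6%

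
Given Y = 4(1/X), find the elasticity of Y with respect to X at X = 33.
Elasticity = -1

Elasticity = (dY/dX) · (X/Y)

dY/dX = -4/X²
At X = 33: dY/dX = -4/1089, Y = 4/33

Elasticity = (-4/1089) · (33 / (4/33)) = -1

Interpretation: for a small percentage change in X, the percentage change in Y is approximately -1.00 times as large.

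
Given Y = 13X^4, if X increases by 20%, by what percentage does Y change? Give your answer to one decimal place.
107.4%

For Y = 13X^4:
If X → X(1 + 0.2)
Then Y → Y · (1 + 0.2)^4
     = Y · 2.0736

Percentage change = ((1 + 0.2)^4 − 1) × 100% ≈ 107.4%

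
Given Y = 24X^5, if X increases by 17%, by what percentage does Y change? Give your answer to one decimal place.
119.2%

For Y = 24X^5:
If X → X(1 + 0.17)
Then Y → Y · (1 + 0.17)^5
     ≈ Y · 2.1924

Percentage change = ((1 + 0.17)^5 − 1) × 100% ≈ 119.2%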